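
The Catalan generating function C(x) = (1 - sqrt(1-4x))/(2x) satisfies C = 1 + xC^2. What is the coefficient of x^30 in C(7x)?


Substituting x -> 7x scales the n-th coefficient by 7^n, so [x^30] C(7x) = 7^30 * C_30.
C_30 = C(2*30, 30)/(31) = 118264581564861424/31 = 3814986502092304.
So 7^30 * 3814986502092304 = 22539340290692258087863249 * 3814986502092304 = 85987278975056192107290683147407127335696.

85987278975056192107290683147407127335696


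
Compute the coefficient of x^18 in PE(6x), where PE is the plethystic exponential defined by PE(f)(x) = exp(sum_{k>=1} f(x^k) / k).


With f(x) = 6x, the exponent is sum_{k>=1} 6 x^k / k = 6 * (-ln(1 - x)). Exponentiating:
PE(6x) = exp(-6 ln(1 - x)) = 1/(1 - x)^6.
By the negative binomial expansion, [x^n] 1/(1 - x)^6 = C(n + 5, 5).
For n = 18: C(23, 5) = 33649.

33649


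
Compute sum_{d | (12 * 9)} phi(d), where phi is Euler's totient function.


First, 12 * 9 = 108. One classical identity is sum_{d | n} phi(d) = n (each k in [1, n] has a unique gcd with n, and among the k's with gcd(k, n) = n/d there are phi(d) of them). So the sum equals 108. We also verify directly:
Divisors of 108: 1, 2, 3, 4, 6, 9, 12, 18, 27, 36, 54, 108.
phi values: 1, 1, 2, 2, 2, 6, 4, 6, 18, 12, 18, 36.
Sum = 108.

108


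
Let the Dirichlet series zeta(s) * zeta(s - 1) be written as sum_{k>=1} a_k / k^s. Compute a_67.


Convolution gives a_k = sum_{d | k} d * 1 = sum_{d | k} d = sigma(k), the sum of positive divisors of k.
For k = 67, the divisors are 1, 67, so
sigma(67) = 1 + 67 = 68.

68


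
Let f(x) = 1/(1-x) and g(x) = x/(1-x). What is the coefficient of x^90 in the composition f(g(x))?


First simplify the composition: f(g(x)) = 1/(1 - x/(1-x)) = (1-x)/((1-x) - x) = (1-x)/(1-2x).
Now extract the coefficient. Write (1-x)/(1-2x) = 1/(1-2x) - x/(1-2x).
The coefficient of x^n in 1/(1-2x) is 2^n, and in x/(1-2x) is 2^(n-1) (for n >= 1).
So the coefficient of x^90 is 2^90 - 2^89 = 1237940039285380274899124224 - 618970019642690137449562112 = 618970019642690137449562112.

618970019642690137449562112


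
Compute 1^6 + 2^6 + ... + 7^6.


This power sum has a closed form given by Faulhaber's formula
sum_{k=1}^{m} k^p = (1 / (p + 1)) * sum_{j=0}^{p} C(p + 1, j) B_j m^(p + 1 - j),
but for small m direct computation is fastest:
1 + 64 + 729 + 4096 + 15625 + 46656 + 117649 = 184820.

184820


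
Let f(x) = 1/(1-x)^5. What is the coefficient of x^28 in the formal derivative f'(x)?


Differentiate: d/dx [ 1/(1-x)^r ] = r / (1-x)^(r+1).
Here r = 5, so f'(x) = 5 / (1-x)^6.
The expansion of 1/(1-x)^(r+1) has coefficient of x^n equal to C(n+r, r).
So the coefficient of x^28 in f'(x) is
5 * C(33, 5) = 5 * 237336 = 1186680

1186680


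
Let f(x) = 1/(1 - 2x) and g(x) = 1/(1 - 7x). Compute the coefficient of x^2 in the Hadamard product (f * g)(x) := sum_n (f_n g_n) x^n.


f has coefficients f_k = 2^k and g has coefficients g_k = 7^k, so the Hadamard product has coefficient (f*g)_k = 2^k * 7^k = 14^k.
For k = 2: 14^2 = 196.

196


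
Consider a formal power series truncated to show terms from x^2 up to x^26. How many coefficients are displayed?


From x^2 to x^26 inclusive, the count is 26 - 2 + 1 = 25.

25


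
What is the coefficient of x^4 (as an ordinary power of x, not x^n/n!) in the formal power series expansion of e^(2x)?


The exponential series is e^y = sum_{k>=0} y^k / k!. Substituting y = 2x gives
e^(2x) = sum_{k>=0} 2^k x^k / k!.
So the coefficient of x^n is a^n/n! with a = 2, n = 4:
2^4 / 4! = 16/24 = 2/3

2/3


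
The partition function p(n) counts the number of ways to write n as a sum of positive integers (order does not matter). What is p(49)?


Using the generating function prod_{k>=1} 1/(1-x^k), we compute p(49).
By dynamic programming over parts 1 through 49:
p(49) = 173525

173525


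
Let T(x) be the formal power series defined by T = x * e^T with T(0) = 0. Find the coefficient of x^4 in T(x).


Apply the Lagrange inversion formula: if T = x * phi(T) with phi(t) = e^t, then
[x^n] T = (1/n) [t^(n-1)] phi(t)^n = (1/n) [t^(n-1)] e^(n t) = (1/n) * n^(n-1) / (n-1)! = n^(n-1) / n!.
When c = 1 this is the Cayley count of rooted labeled trees on n vertices, divided by n!.
For n = 4: 4^3 / 4! = 64/24 = 8/3.

8/3


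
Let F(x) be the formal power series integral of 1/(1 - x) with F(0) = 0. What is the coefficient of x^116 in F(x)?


1/(1 - x) = sum_{k>=0} x^k. Integrating termwise and using F(0) = 0 gives
F(x) = sum_{k>=0} x^(k+1) / (k+1) = sum_{m>=1} x^m / m = -ln(1 - x).
So the coefficient of x^116 is 1/116 = 1/116.

1/116


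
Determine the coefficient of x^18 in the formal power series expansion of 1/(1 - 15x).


The geometric series identity gives 1/(1 - c x) = sum_{k>=0} c^k x^k, so the coefficient of x^k is c^k.
Here c = 15 and k = 18.
Computing: 15^18 = 1477891880035400390625

1477891880035400390625


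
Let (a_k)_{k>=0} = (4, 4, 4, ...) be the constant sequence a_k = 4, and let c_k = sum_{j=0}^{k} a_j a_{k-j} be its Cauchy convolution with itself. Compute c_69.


Since a_j = 4 for all j >= 0, the convolution sum becomes
c_k = sum_{j=0}^{k} 4 * 4 = 16 * (k + 1).
Equivalently, the generating function of (a_k) is 4/(1 - x) and its square is 16/(1 - x)^2 = sum_{k>=0} 16(k + 1) x^k.
For k = 69: 16 * 70 = 1120.

1120


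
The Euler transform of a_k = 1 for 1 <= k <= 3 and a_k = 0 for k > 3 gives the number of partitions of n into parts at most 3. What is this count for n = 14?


Partitions of 14 into parts at most 3:
Using generating function (1-x)^(-1)(1-x^2)^(-1)(1-x^3)^(-1),
the coefficient of x^14 = 24

24


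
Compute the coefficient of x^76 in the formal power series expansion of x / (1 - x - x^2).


Let f(x) = sum_{k>=0} a_k x^k. Multiplying f(x) * (1 - x - x^2) = x and matching coefficients gives a_0 = 0, a_1 = 1, and a_k = a_{k-1} + a_{k-2} for k >= 2. These are the Fibonacci numbers F_k.
Iterating from F_0 = 0, F_1 = 1:
F_0=0, F_1=1, F_2=1, F_3=2, F_4=3, F_5=5, F_6=8, F_7=13, F_8=21, F_9=34, ...
F_76 = 3416454622906707.

3416454622906707


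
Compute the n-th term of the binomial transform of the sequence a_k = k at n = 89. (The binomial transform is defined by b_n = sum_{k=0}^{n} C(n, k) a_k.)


With a_k = k, b_n = sum_{k=0}^{n} C(n, k) k. Using k * C(n, k) = n * C(n-1, k-1) gives b_n = n * sum_{k>=1} C(n-1, k-1) = n * 2^(n-1).
For n = 89: 89 * 2^88 = 89 * 309485009821345068724781056 = 27544165874099711116505513984.

27544165874099711116505513984


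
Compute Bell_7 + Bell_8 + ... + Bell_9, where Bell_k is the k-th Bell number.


Recall Bell_k counts set partitions of a k-set (with Bell_0 = 1 by convention).
Bell_7 through Bell_9: 877, 4140, 21147
Sum = 877 + 4140 + 21147 = 26164.

26164


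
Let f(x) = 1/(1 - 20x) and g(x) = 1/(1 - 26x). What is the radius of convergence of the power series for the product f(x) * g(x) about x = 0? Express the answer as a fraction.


The radius of 1/(1 - 20x) is 1/20 (nearest singularity at x = 1/20), and the radius of 1/(1 - 26x) is 1/26.
The product f(x)*g(x) = 1/((1 - 20x)(1 - 26x)) has singularities at both 1/20 and 1/26, so its radius of convergence is the distance to the nearest one:
min(1/20, 1/26) = 1/26.

1/26


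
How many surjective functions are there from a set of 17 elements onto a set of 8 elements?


By inclusion-exclusion on which target elements are missed, the number of surjections from an n-set onto a k-set is
surj(n, k) = sum_{j=0}^{k} (-1)^j C(k, j) (k - j)^n.
Equivalently surj(n, k) = k! * S(n, k), where S(n, k) is the Stirling number of the second kind.
For n = 17, k = 8:
S(17, 8) = 20415995028, so
surj = 8! * 20415995028 = 40320 * 20415995028 = 823172919528960.

823172919528960


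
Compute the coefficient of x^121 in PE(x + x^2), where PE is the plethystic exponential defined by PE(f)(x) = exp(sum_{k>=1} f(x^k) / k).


With f(x) = x + x^2, the exponent is sum_{k>=1} (x^k + x^(2k)) / k = -ln(1 - x) - ln(1 - x^2). Exponentiating:
PE(x + x^2) = 1 / ((1 - x)(1 - x^2)).
This is the generating function for partitions of n into parts of size 1 or 2. The number of 2's can be any j in 0..60, and the rest are 1's, so
[x^121] = floor(121/2) + 1 = 61.

61


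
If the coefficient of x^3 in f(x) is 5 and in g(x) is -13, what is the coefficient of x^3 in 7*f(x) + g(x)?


Scalar multiplication scales coefficients: 7 * 5 = 35.
Then add the g coefficient: 35 + -13
= 22

22


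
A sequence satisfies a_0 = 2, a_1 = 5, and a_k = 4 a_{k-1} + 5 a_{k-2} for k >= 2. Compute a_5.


The characteristic equation is t^2 - 4 t - 5 = 0, with roots r_1 = 5 and r_2 = -1 (so c_1 = r_1 + r_2, c_2 = -r_1 r_2 as required).
One can use the closed form a_n = A r_1^n + B r_2^n, but direct iteration is more reliable:
a_0 = 2, a_1 = 5, a_2 = 30, a_3 = 145, a_4 = 730, a_5 = 3645.
So a_5 = 3645.

3645


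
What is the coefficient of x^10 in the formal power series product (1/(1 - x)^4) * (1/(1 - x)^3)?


Combine the factors: (1/(1 - x)^4) * (1/(1 - x)^3) = 1/(1 - x)^7.
Then use 1/(1 - x)^r = sum_{k>=0} C(k + r - 1, r - 1) x^k with r = 7 and k = 10:
C(16, 6) = 8008.

8008


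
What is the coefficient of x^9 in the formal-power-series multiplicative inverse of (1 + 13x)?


The inverse is 1/(1 + 13x). Apply the geometric identity 1/(1 - y) = sum_{k>=0} y^k with y = -13x:
1/(1 + 13x) = sum_{k>=0} (-13)^k x^k.
So the coefficient of x^9 is (-13)^9 = -10604499373.

-10604499373


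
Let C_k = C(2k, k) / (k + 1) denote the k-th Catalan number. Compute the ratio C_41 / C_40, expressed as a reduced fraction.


Using C_k = (2k)! / (k! (k+1)!), the ratio C_{k+1}/C_k simplifies to
C_{k+1}/C_k = [(2k+2)! / ((k+1)! (k+2)!)] * [k! (k+1)! / (2k)!]
 = (2k+2)(2k+1) / ((k+1)(k+2)) = 2(2k+1) / (k+2).
For k = 40: 2(2*40 + 1) / (40 + 2) = 162/42 = 27/7.

27/7


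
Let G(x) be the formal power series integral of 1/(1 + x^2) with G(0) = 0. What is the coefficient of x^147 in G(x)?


1/(1 + x^2) = sum_{j>=0} (-1)^j x^(2j). Integrating termwise with G(0) = 0:
G(x) = sum_{j>=0} (-1)^j x^(2j+1) / (2j+1) = arctan(x).
Only odd powers are nonzero. For x^147 write 147 = 2*73 + 1, giving
(-1)^73 / 147 = -1/147 = -1/147.

-1/147


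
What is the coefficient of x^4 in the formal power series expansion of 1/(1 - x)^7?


The expansion 1/(1 - x)^r = sum_{k>=0} C(k + r - 1, r - 1) x^k follows from the multiset / negative-binomial theorem (or from repeated differentiation of the geometric series).
For r = 7 and k = 4:
C(10, 6) = 3628800 / (720 * 24) = 210.

210


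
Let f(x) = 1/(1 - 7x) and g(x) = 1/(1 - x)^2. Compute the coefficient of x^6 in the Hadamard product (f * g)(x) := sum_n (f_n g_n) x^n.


f has coefficients f_k = 7^k. For g = 1/(1 - x)^2 the coefficient is g_k = C(k + 1, 1) = k + 1. The Hadamard coefficient is (f * g)_k = 7^k * (k + 1).
For k = 6: 7^6 * 7 = 117649 * 7 = 823543.

823543


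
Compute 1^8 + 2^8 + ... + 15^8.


This power sum has a closed form given by Faulhaber's formula
sum_{k=1}^{m} k^p = (1 / (p + 1)) * sum_{j=0}^{p} C(p + 1, j) B_j m^(p + 1 - j),
but for small m direct computation is fastest:
1 + 256 + 6561 + 65536 + 390625 + 1679616 + 5764801 + 16777216 + 43046721 + 100000000 + 214358881 + 429981696 + 815730721 + 1475789056 + 2562890625 = 5666482312.

5666482312


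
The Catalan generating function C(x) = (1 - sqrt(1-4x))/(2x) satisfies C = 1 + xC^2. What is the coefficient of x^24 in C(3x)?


Substituting x -> 3x scales the n-th coefficient by 3^n, so [x^24] C(3x) = 3^24 * C_24.
C_24 = C(2*24, 24)/(25) = 32247603683100/25 = 1289904147324.
So 3^24 * 1289904147324 = 282429536481 * 1289904147324 = 364307030433636856526844.

364307030433636856526844


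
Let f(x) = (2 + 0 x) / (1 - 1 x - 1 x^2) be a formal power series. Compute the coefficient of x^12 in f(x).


Write f(x) = sum_{k>=0} a_k x^k. Multiplying both sides by 1 - 1 x - 1 x^2 gives
(1 - 1 x - 1 x^2) sum_{k>=0} a_k x^k = 2 + 0 x.
Matching coefficients:
 x^0: a_0 = 2
 x^1: a_1 - 1 a_0 = 0  =>  a_1 = 1*2 + 0 = 2
 x^k (k >= 2): a_k = 1 a_{k-1} + 1 a_{k-2}.
Iterating: a_2 = 4, a_3 = 6, a_4 = 10, a_5 = 16, a_6 = 26, a_7 = 42, a_8 = 68, a_9 = 110, a_10 = 178, a_11 = 288, a_12 = 466.
So the coefficient of x^12 is 466.

466


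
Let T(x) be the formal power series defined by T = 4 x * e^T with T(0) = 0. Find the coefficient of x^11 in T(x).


Apply the Lagrange inversion formula: if T = 4 x * phi(T) with phi(t) = e^t, then
[x^n] T = 4^n * (1/n) [t^(n-1)] phi(t)^n = 4^n * (1/n) [t^(n-1)] e^(n t) = 4^n * (1/n) * n^(n-1) / (n-1)! = 4^n * n^(n-1) / n!.
When c = 1 this is the Cayley count of rooted labeled trees on n vertices, divided by n!.
For n = 11: 4^11 * 11^10 / 11! = 4194304 * 25937424601/39916800 = 38632614969344/14175.

38632614969344/14175


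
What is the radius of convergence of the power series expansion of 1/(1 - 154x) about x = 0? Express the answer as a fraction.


Expanding 1/(1 - 154x) = sum_{k>=0} 154^k x^k, the series converges when |154x| < 1, i.e., |x| < 1/154.
So the radius of convergence is 1/154 = 1/154.

1/154


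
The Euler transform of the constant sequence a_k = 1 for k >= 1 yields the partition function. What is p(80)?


The Euler transform converts the sequence a_k = 1 into the number of integer partitions.
Using the recurrence or dynamic programming:
p(80) = 15796476

15796476


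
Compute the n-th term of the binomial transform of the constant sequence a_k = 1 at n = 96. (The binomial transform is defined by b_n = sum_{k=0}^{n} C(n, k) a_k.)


With a_k = 1 for all k, b_n = sum_{k=0}^{n} C(n, k) = 2^n by the binomial theorem.
For n = 96: 2^96 = 79228162514264337593543950336.

79228162514264337593543950336


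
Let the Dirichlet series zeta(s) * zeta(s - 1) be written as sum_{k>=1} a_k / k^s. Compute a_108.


Convolution gives a_k = sum_{d | k} d * 1 = sum_{d | k} d = sigma(k), the sum of positive divisors of k.
For k = 108, the divisors are 1, 2, 3, 4, 6, 9, 12, 18, 27, 36, 54, 108, so
sigma(108) = 1 + 2 + 3 + 4 + 6 + 9 + 12 + 18 + 27 + 36 + 54 + 108 = 280.

280


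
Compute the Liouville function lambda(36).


The Liouville function is lambda(k) = (-1)^Omega(k), where Omega(k) counts the prime factors of k with multiplicity.
Factoring: 36 = 2 * 2 * 3 * 3, so Omega(36) = 4.
lambda(36) = (-1)^4 = 1.

1


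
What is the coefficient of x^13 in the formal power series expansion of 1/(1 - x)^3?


The negative binomial / multiset identity is
1/(1 - x)^r = sum_{k>=0} C(k + r - 1, r - 1) x^k.
Here r = 3 and k = 13, so the coefficient is
C(13 + 2, 2) = C(15, 2)
= 105

105


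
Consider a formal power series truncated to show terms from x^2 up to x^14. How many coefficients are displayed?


From x^2 to x^14 inclusive, the count is 14 - 2 + 1 = 13.

13


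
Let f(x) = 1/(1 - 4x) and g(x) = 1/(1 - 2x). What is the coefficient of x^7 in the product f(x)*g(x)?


The coefficient of x^n in f*g is the Cauchy product: sum_{k=0}^{n} a^k * b^(n-k).
With a=4, b=2, n=7:
sum_{k=0}^{7} 4^k * 2^(7-k)
= 32640

32640


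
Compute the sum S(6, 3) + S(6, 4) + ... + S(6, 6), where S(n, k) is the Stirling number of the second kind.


By definition, S(n, k) counts partitions of an n-set into exactly k nonempty blocks.
Computing row n = 6 for k = 3..6:
S(6, k): 90, 65, 15, 1
Sum = 171.

171


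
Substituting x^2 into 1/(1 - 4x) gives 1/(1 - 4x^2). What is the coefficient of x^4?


The coefficient of x^(2m) in 1/(1 - 4x^2) is 4^m.
With n = 4 = 2*2, the coefficient is 4^2 = 16.

16


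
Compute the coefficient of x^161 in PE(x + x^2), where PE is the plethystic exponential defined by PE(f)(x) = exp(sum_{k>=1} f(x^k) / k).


With f(x) = x + x^2, the exponent is sum_{k>=1} (x^k + x^(2k)) / k = -ln(1 - x) - ln(1 - x^2). Exponentiating:
PE(x + x^2) = 1 / ((1 - x)(1 - x^2)).
This is the generating function for partitions of n into parts of size 1 or 2. The number of 2's can be any j in 0..80, and the rest are 1's, so
[x^161] = floor(161/2) + 1 = 81.

81


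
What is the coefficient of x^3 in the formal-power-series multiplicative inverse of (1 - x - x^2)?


Let the inverse be f(x) = sum_{k>=0} a_k x^k. From f(x) * (1 - x - x^2) = 1 and matching coefficients:
 x^0: a_0 = 1.
 x^1: a_1 - a_0 = 0, so a_1 = 1.
 x^k (k >= 2): a_k - a_{k-1} - a_{k-2} = 0, i.e. a_k = a_{k-1} + a_{k-2}.
This is the Fibonacci-type recurrence shifted so that a_0 = a_1 = 1.
Iterating: a_0=1, a_1=1, a_2=2, a_3=3
a_3 = 3.

3


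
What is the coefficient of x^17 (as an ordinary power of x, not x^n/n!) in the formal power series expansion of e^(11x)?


The exponential series is e^y = sum_{k>=0} y^k / k!. Substituting y = 11x gives
e^(11x) = sum_{k>=0} 11^k x^k / k!.
So the coefficient of x^n is a^n/n! with a = 11, n = 17:
11^17 / 17! = 505447028499293771/355687428096000 = 45949729863572161/32335220736000

45949729863572161/32335220736000


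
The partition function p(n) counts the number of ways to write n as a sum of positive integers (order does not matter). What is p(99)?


Using the generating function prod_{k>=1} 1/(1-x^k), we compute p(99).
By dynamic programming over parts 1 through 99:
p(99) = 169229875

169229875


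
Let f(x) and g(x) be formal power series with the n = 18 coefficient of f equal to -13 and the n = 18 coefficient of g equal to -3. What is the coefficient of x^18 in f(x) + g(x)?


Addition of formal power series is termwise.
The coefficient of x^18 in f + g = -13 + -3
= -16

-16


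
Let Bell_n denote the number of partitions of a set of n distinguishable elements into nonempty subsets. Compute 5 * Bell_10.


Bell_10 can be computed from the Bell triangle or from Dobinski's identity Bell_n = (1/e) * sum_{k>=0} k^n / k!.
Computing Bell_10 = 115975.
Then 5 * 115975 = 579875.

579875


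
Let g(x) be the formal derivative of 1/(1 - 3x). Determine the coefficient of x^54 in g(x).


Differentiate termwise: d/dx sum_{k>=0} 3^k x^k = sum_{k>=1} k 3^k x^(k-1) = sum_{j>=0} (j+1) 3^(j+1) x^j.
Equivalently, d/dx [1/(1 - 3x)] = 3/(1 - 3x)^2.
For j = 54: 55 * 3^55 = 55 * 174449211009120179071170507 = 9594706605501609848914377885.

9594706605501609848914377885


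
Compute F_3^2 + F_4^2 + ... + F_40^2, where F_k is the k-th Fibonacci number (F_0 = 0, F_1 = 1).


There is a standard identity sum_{k=0}^{N} F_k^2 = F_N * F_{N+1} (proved inductively from the telescoping relation F_k^2 = F_k F_{k+1} - F_{k-1} F_k). Then
sum_{k=3}^{40} F_k^2 = F_40 F_41 - F_2 F_3.
Computing: F_40 = 102334155, F_41 = 165580141, F_2 = 1, F_3 = 2.
Sum = 102334155 * 165580141 - 1 * 2 = 16944503814015853.

16944503814015853


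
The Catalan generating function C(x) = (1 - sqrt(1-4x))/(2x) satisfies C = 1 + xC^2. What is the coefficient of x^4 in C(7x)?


Substituting x -> 7x scales the n-th coefficient by 7^n, so [x^4] C(7x) = 7^4 * C_4.
C_4 = C(2*4, 4)/(5) = 70/5 = 14.
So 7^4 * 14 = 2401 * 14 = 33614.

33614


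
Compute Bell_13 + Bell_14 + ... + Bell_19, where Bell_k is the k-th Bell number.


Recall Bell_k counts set partitions of a k-set (with Bell_0 = 1 by convention).
Bell_13 through Bell_19: 27644437, 190899322, 1382958545, 10480142147, 82864869804, 682076806159, 5832742205057
Sum = 27644437 + 190899322 + 1382958545 + 10480142147 + 82864869804 + 682076806159 + 5832742205057 = 6609765525471.

6609765525471


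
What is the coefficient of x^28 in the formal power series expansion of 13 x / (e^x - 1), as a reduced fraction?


The exponential generating function for Bernoulli numbers is
x / (e^x - 1) = sum_{k>=0} B_k x^k / k!.
So the coefficient of x^28 in 13 x / (e^x - 1) is 13 B_28 / 28!.
Computing: B_28 = -23749461029/870, 28! = 304888344611713860501504000000, giving
13 * -23749461029/870 / 304888344611713860501504000000 = -3392780147/2914866591342758886113280000000.

-3392780147/2914866591342758886113280000000


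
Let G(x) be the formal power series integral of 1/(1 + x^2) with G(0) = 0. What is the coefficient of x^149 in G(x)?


1/(1 + x^2) = sum_{j>=0} (-1)^j x^(2j). Integrating termwise with G(0) = 0:
G(x) = sum_{j>=0} (-1)^j x^(2j+1) / (2j+1) = arctan(x).
Only odd powers are nonzero. For x^149 write 149 = 2*74 + 1, giving
(-1)^74 / 149 = 1/149 = 1/149.

1/149


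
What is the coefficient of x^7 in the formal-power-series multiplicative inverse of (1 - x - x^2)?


Let the inverse be f(x) = sum_{k>=0} a_k x^k. From f(x) * (1 - x - x^2) = 1 and matching coefficients:
 x^0: a_0 = 1.
 x^1: a_1 - a_0 = 0, so a_1 = 1.
 x^k (k >= 2): a_k - a_{k-1} - a_{k-2} = 0, i.e. a_k = a_{k-1} + a_{k-2}.
This is the Fibonacci-type recurrence shifted so that a_0 = a_1 = 1.
Iterating: a_0=1, a_1=1, a_2=2, a_3=3, a_4=5, a_5=8, a_6=13, a_7=21
a_7 = 21.

21


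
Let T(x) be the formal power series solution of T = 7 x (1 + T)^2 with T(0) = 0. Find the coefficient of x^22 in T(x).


Apply the Lagrange inversion formula: if T = 7 x * phi(T) with phi(t) = (1 + t)^2, then [x^n] T = 7^n * (1/n) [t^(n-1)] phi(t)^n = 7^n * (1/n) [t^(n-1)] (1 + t)^(2n) = 7^n * (1/n) C(2n, n-1).
Using the identity C(2n, n-1) = C(2n, n) * n / (n+1), the unscaled factor equals C(2n, n) / (n+1) = C_n, the n-th Catalan number.
For n = 22: C_22 = C(44, 22) / 23 = 2104098963720/23 = 91482563640.
With the 7^22 = 3909821048582988049 factor, the coefficient is 3909821048582988049 * 91482563640 = 357680452898004736014001938360.

357680452898004736014001938360


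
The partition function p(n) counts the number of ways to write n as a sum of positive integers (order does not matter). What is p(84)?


Using the generating function prod_{k>=1} 1/(1-x^k), we compute p(84).
By dynamic programming over parts 1 through 84:
p(84) = 26543660

26543660


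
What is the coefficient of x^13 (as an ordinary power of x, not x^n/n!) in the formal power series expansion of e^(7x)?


The exponential series is e^y = sum_{k>=0} y^k / k!. Substituting y = 7x gives
e^(7x) = sum_{k>=0} 7^k x^k / k!.
So the coefficient of x^n is a^n/n! with a = 7, n = 13:
7^13 / 13! = 96889010407/6227020800 = 13841287201/889574400

13841287201/889574400


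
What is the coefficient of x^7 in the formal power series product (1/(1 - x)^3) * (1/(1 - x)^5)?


Combine the factors: (1/(1 - x)^3) * (1/(1 - x)^5) = 1/(1 - x)^8.
Then use 1/(1 - x)^r = sum_{k>=0} C(k + r - 1, r - 1) x^k with r = 8 and k = 7:
C(14, 7) = 3432.

3432


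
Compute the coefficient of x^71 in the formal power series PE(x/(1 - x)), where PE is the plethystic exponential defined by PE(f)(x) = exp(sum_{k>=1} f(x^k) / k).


For f(x) = x/(1 - x) we have
sum_{k>=1} f(x^k) / k = sum_{k>=1} (1/k) * x^k / (1 - x^k) = sum_{k, m >= 1} x^(k m) / k,
which after exponentiating simplifies to
PE(x/(1 - x)) = prod_{k>=1} 1 / (1 - x^k).
This is the generating function for the partition function p(n), so the coefficient of x^71 is p(71).
Computing p(71) by dynamic programming over parts 1, 2, ..., 71: p(71) = 4697205.

4697205


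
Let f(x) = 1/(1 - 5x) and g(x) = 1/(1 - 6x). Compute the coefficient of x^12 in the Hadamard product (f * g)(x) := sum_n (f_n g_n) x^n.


f has coefficients f_k = 5^k and g has coefficients g_k = 6^k, so the Hadamard product has coefficient (f*g)_k = 5^k * 6^k = 30^k.
For k = 12: 30^12 = 531441000000000000.

531441000000000000


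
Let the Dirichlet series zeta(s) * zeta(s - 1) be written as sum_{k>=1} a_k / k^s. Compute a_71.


Convolution gives a_k = sum_{d | k} d * 1 = sum_{d | k} d = sigma(k), the sum of positive divisors of k.
For k = 71, the divisors are 1, 71, so
sigma(71) = 1 + 71 = 72.

72


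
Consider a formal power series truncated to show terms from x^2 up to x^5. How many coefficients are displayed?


From x^2 to x^5 inclusive, the count is 5 - 2 + 1 = 4.

4


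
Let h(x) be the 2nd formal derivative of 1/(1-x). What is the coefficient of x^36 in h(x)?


Differentiating 2 times: d^2/dx^2 [1/(1-x)] = 2!/(1-x)^3.
The expansion 1/(1-x)^3 = sum_{k>=0} C(k+2, 2) x^k, so the coefficient of x^n in 2!/(1-x)^3 is 2! * C(n+2, 2).
For n = 36: 2 * C(38, 2) = 2 * 703 = 1406

1406


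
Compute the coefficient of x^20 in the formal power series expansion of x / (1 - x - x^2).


Let f(x) = sum_{k>=0} a_k x^k. Multiplying f(x) * (1 - x - x^2) = x and matching coefficients gives a_0 = 0, a_1 = 1, and a_k = a_{k-1} + a_{k-2} for k >= 2. These are the Fibonacci numbers F_k.
Iterating from F_0 = 0, F_1 = 1:
F_0=0, F_1=1, F_2=1, F_3=2, F_4=3, F_5=5, F_6=8, F_7=13, F_8=21, F_9=34, ...
F_20 = 6765.

6765


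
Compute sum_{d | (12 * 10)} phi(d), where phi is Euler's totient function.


First, 12 * 10 = 120. One classical identity is sum_{d | n} phi(d) = n (each k in [1, n] has a unique gcd with n, and among the k's with gcd(k, n) = n/d there are phi(d) of them). So the sum equals 120. We also verify directly:
Divisors of 120: 1, 2, 3, 4, 5, 6, 8, 10, 12, 15, 20, 24, 30, 40, 60, 120.
phi values: 1, 1, 2, 2, 4, 2, 4, 4, 4, 8, 8, 8, 8, 16, 16, 32.
Sum = 120.

120


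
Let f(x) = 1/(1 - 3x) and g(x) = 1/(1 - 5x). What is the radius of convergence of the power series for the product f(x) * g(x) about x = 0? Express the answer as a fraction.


The radius of 1/(1 - 3x) is 1/3 (nearest singularity at x = 1/3), and the radius of 1/(1 - 5x) is 1/5.
The product f(x)*g(x) = 1/((1 - 3x)(1 - 5x)) has singularities at both 1/3 and 1/5, so its radius of convergence is the distance to the nearest one:
min(1/3, 1/5) = 1/5.

1/5


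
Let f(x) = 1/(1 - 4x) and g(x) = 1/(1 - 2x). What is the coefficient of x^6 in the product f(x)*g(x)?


The coefficient of x^n in f*g is the Cauchy product: sum_{k=0}^{n} a^k * b^(n-k).
With a=4, b=2, n=6:
sum_{k=0}^{6} 4^k * 2^(6-k)
= 8128

8128


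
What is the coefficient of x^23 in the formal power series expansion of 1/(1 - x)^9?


The negative binomial / multiset identity is
1/(1 - x)^r = sum_{k>=0} C(k + r - 1, r - 1) x^k.
Here r = 9 and k = 23, so the coefficient is
C(23 + 8, 8) = C(31, 8)
= 7888725

7888725


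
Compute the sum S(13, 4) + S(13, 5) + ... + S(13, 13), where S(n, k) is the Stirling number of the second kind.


By definition, S(n, k) counts partitions of an n-set into exactly k nonempty blocks.
Computing row n = 13 for k = 4..13:
S(13, k): 2532530, 7508501, 9321312, 5715424, 1899612, 359502, 39325, 2431, 78, 1
Sum = 27378716.

27378716


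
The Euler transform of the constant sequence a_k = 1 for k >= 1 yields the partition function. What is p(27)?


The Euler transform converts the sequence a_k = 1 into the number of integer partitions.
Using the recurrence or dynamic programming:
p(27) = 3010

3010


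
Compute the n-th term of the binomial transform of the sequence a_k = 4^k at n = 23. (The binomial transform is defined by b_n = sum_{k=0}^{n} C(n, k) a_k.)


With a_k = 4^k, b_n = sum_{k=0}^{n} C(n, k) 4^k = (1 + 4)^n by the binomial theorem.
For n = 23: (1 + 4)^23 = 5^23 = 11920928955078125.

11920928955078125


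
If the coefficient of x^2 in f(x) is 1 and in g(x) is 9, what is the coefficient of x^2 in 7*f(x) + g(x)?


Scalar multiplication scales coefficients: 7 * 1 = 7.
Then add the g coefficient: 7 + 9
= 16

16


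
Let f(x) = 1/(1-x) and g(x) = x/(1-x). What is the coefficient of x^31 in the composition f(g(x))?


First simplify the composition: f(g(x)) = 1/(1 - x/(1-x)) = (1-x)/((1-x) - x) = (1-x)/(1-2x).
Now extract the coefficient. Write (1-x)/(1-2x) = 1/(1-2x) - x/(1-2x).
The coefficient of x^n in 1/(1-2x) is 2^n, and in x/(1-2x) is 2^(n-1) (for n >= 1).
So the coefficient of x^31 is 2^31 - 2^30 = 2147483648 - 1073741824 = 1073741824.

1073741824


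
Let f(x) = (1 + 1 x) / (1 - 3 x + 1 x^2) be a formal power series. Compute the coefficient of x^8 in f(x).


Write f(x) = sum_{k>=0} a_k x^k. Multiplying both sides by 1 - 3 x + 1 x^2 gives
(1 - 3 x + 1 x^2) sum_{k>=0} a_k x^k = 1 + 1 x.
Matching coefficients:
 x^0: a_0 = 1
 x^1: a_1 - 3 a_0 = 1  =>  a_1 = 3*1 + 1 = 4
 x^k (k >= 2): a_k = 3 a_{k-1} - 1 a_{k-2}.
Iterating: a_2 = 11, a_3 = 29, a_4 = 76, a_5 = 199, a_6 = 521, a_7 = 1364, a_8 = 3571.
So the coefficient of x^8 is 3571.

3571


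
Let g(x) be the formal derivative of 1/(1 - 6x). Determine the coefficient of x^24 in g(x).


Differentiate termwise: d/dx sum_{k>=0} 6^k x^k = sum_{k>=1} k 6^k x^(k-1) = sum_{j>=0} (j+1) 6^(j+1) x^j.
Equivalently, d/dx [1/(1 - 6x)] = 6/(1 - 6x)^2.
For j = 24: 25 * 6^25 = 25 * 28430288029929701376 = 710757200748242534400.

710757200748242534400


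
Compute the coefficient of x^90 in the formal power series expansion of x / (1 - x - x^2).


Let f(x) = sum_{k>=0} a_k x^k. Multiplying f(x) * (1 - x - x^2) = x and matching coefficients gives a_0 = 0, a_1 = 1, and a_k = a_{k-1} + a_{k-2} for k >= 2. These are the Fibonacci numbers F_k.
Iterating from F_0 = 0, F_1 = 1:
F_0=0, F_1=1, F_2=1, F_3=2, F_4=3, F_5=5, F_6=8, F_7=13, F_8=21, F_9=34, ...
F_90 = 2880067194370816120.

2880067194370816120


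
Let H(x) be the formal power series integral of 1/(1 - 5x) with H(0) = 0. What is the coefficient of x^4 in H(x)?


1/(1 - 5x) = sum_{k>=0} 5^k x^k. Integrating termwise with H(0) = 0:
H(x) = sum_{k>=0} 5^k x^(k+1) / (k+1) = sum_{m>=1} 5^(m-1) x^m / m.
For m = 4: 5^3/4 = 125/4 = 125/4.

125/4


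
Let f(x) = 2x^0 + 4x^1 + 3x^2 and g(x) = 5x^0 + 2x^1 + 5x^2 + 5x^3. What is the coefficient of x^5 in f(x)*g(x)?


Cauchy product at x^5:
3*5
= 15

15


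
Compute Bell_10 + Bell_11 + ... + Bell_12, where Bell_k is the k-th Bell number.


Recall Bell_k counts set partitions of a k-set (with Bell_0 = 1 by convention).
Bell_10 through Bell_12: 115975, 678570, 4213597
Sum = 115975 + 678570 + 4213597 = 5008142.

5008142


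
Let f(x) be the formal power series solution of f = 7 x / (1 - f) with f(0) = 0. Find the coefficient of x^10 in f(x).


Apply Lagrange inversion: f = 7 x * phi(f) with phi(t) = 1/(1 - t), so
[x^n] f = 7^n * (1/n) [t^(n-1)] phi(t)^n = 7^n * (1/n) [t^(n-1)] (1 - t)^(-n) = 7^n * (1/n) C(2n - 2, n - 1) = 7^n * C_{n-1}.
For n = 10: C_9 = C(18, 9) / 10 = 48620/10 = 4862.
With the 7^10 = 282475249 factor, the coefficient is 282475249 * 4862 = 1373394660638.

1373394660638


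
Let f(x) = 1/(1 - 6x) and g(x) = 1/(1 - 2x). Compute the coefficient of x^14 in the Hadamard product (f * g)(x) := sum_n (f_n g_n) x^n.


f has coefficients f_k = 6^k and g has coefficients g_k = 2^k, so the Hadamard product has coefficient (f*g)_k = 6^k * 2^k = 12^k.
For k = 14: 12^14 = 1283918464548864.

1283918464548864


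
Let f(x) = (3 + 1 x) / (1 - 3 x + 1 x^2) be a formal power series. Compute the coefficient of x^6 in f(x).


Write f(x) = sum_{k>=0} a_k x^k. Multiplying both sides by 1 - 3 x + 1 x^2 gives
(1 - 3 x + 1 x^2) sum_{k>=0} a_k x^k = 3 + 1 x.
Matching coefficients:
 x^0: a_0 = 3
 x^1: a_1 - 3 a_0 = 1  =>  a_1 = 3*3 + 1 = 10
 x^k (k >= 2): a_k = 3 a_{k-1} - 1 a_{k-2}.
Iterating: a_2 = 27, a_3 = 71, a_4 = 186, a_5 = 487, a_6 = 1275.
So the coefficient of x^6 is 1275.

1275


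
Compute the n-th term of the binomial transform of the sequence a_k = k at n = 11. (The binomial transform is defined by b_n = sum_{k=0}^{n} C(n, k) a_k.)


With a_k = k, b_n = sum_{k=0}^{n} C(n, k) k. Using k * C(n, k) = n * C(n-1, k-1) gives b_n = n * sum_{k>=1} C(n-1, k-1) = n * 2^(n-1).
For n = 11: 11 * 2^10 = 11 * 1024 = 11264.

11264


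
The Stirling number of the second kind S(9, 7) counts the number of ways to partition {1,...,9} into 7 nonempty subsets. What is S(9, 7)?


Using the explicit formula S(n,k) = (1/k!) sum_{j=0}^{k} (-1)^(k-j) C(k,j) j^n:
S(9, 7) = 462
Equivalently, S(n,k) is n! times the coefficient of x^n in the EGF (e^x - 1)^k / k!.

462


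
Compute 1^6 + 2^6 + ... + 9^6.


This power sum has a closed form given by Faulhaber's formula
sum_{k=1}^{m} k^p = (1 / (p + 1)) * sum_{j=0}^{p} C(p + 1, j) B_j m^(p + 1 - j),
but for small m direct computation is fastest:
1 + 64 + 729 + 4096 + 15625 + 46656 + 117649 + 262144 + 531441 = 978405.

978405


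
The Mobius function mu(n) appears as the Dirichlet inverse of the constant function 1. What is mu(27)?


27 has a squared prime factor, so mu(27) = 0.
Factorization reveals a repeated prime.

0


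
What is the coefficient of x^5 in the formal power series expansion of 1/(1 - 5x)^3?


The general identity 1/(1 - c x)^r = sum_{k>=0} c^k C(k + r - 1, r - 1) x^k follows by substituting y = c x into 1/(1 - y)^r = sum_{k>=0} C(k + r - 1, r - 1) y^k.
For c = 5, r = 3, k = 5:
5^5 * C(7, 2) = 3125 * 21 = 65625.

65625


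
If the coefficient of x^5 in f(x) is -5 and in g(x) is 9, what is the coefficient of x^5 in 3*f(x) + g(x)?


Scalar multiplication scales coefficients: 3 * -5 = -15.
Then add the g coefficient: -15 + 9
= -6

-6


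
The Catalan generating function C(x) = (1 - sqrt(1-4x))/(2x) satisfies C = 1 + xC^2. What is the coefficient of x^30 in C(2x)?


Substituting x -> 2x scales the n-th coefficient by 2^n, so [x^30] C(2x) = 2^30 * C_30.
C_30 = C(2*30, 30)/(31) = 118264581564861424/31 = 3814986502092304.
So 2^30 * 3814986502092304 = 1073741824 * 3814986502092304 = 4096310565291970313322496.

4096310565291970313322496


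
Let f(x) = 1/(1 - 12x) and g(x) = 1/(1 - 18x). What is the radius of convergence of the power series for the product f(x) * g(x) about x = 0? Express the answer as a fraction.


The radius of 1/(1 - 12x) is 1/12 (nearest singularity at x = 1/12), and the radius of 1/(1 - 18x) is 1/18.
The product f(x)*g(x) = 1/((1 - 12x)(1 - 18x)) has singularities at both 1/12 and 1/18, so its radius of convergence is the distance to the nearest one:
min(1/12, 1/18) = 1/18.

1/18


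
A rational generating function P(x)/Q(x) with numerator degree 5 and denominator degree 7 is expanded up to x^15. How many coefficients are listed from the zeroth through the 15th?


Expanding up to x^15 gives the coefficients for x^0, x^1, ..., x^15.
That is 15 + 1 = 16 coefficients in total.

16


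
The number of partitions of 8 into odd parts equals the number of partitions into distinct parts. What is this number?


Computing partitions of 8 into odd parts (1, 3, 5, ...):
Using the generating function prod_{k>=0} 1/(1-x^(2k+1)),
the count is 6

6


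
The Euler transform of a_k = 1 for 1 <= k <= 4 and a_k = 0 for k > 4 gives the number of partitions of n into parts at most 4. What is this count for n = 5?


Partitions of 5 into parts at most 4:
Using generating function (1-x)^(-1)(1-x^2)^(-1)...(1-x^4)^(-1),
the coefficient of x^5 = 6

6


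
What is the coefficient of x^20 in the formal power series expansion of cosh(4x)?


The Maclaurin series is cosh(t) = sum_{m>=0} t^(2m) / (2m)!, so substituting t = 4x, only even powers of x are nonzero, with coefficient of x^(2m) equal to 4^(2m) / (2m)!.
For x^20 the coefficient is 4^20/20! = 1099511627776/2432902008176640000 = 4194304/9280784638125.

4194304/9280784638125


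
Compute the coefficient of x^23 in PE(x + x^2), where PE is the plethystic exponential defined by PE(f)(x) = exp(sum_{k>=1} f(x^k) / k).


With f(x) = x + x^2, the exponent is sum_{k>=1} (x^k + x^(2k)) / k = -ln(1 - x) - ln(1 - x^2). Exponentiating:
PE(x + x^2) = 1 / ((1 - x)(1 - x^2)).
This is the generating function for partitions of n into parts of size 1 or 2. The number of 2's can be any j in 0..11, and the rest are 1's, so
[x^23] = floor(23/2) + 1 = 12.

12


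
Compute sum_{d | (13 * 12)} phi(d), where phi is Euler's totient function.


First, 13 * 12 = 156. One classical identity is sum_{d | n} phi(d) = n (each k in [1, n] has a unique gcd with n, and among the k's with gcd(k, n) = n/d there are phi(d) of them). So the sum equals 156. We also verify directly:
Divisors of 156: 1, 2, 3, 4, 6, 12, 13, 26, 39, 52, 78, 156.
phi values: 1, 1, 2, 2, 2, 4, 12, 12, 24, 24, 24, 48.
Sum = 156.

156


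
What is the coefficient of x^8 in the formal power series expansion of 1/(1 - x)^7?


The negative binomial / multiset identity is
1/(1 - x)^r = sum_{k>=0} C(k + r - 1, r - 1) x^k.
Here r = 7 and k = 8, so the coefficient is
C(8 + 6, 6) = C(14, 6)
= 3003

3003


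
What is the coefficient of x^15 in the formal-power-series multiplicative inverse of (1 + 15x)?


The inverse is 1/(1 + 15x). Apply the geometric identity 1/(1 - y) = sum_{k>=0} y^k with y = -15x:
1/(1 + 15x) = sum_{k>=0} (-15)^k x^k.
So the coefficient of x^15 is (-15)^15 = -437893890380859375.

-437893890380859375


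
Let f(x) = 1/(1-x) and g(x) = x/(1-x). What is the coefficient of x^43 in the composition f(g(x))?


First simplify the composition: f(g(x)) = 1/(1 - x/(1-x)) = (1-x)/((1-x) - x) = (1-x)/(1-2x).
Now extract the coefficient. Write (1-x)/(1-2x) = 1/(1-2x) - x/(1-2x).
The coefficient of x^n in 1/(1-2x) is 2^n, and in x/(1-2x) is 2^(n-1) (for n >= 1).
So the coefficient of x^43 is 2^43 - 2^42 = 8796093022208 - 4398046511104 = 4398046511104.

4398046511104


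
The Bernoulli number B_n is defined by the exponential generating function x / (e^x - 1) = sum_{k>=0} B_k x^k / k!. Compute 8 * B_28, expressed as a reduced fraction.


Bernoulli numbers can also be computed recursively via B_0 = 1 and sum_{j=0}^{m} C(m+1, j) B_j = 0 for m >= 1. Odd-index Bernoulli numbers vanish for k >= 3.
Computing B_28 = -23749461029/870, so 8 * B_28 = 8 * -23749461029/870 = -94997844116/435.

-94997844116/435


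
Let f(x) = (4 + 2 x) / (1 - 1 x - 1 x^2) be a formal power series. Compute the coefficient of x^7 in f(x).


Write f(x) = sum_{k>=0} a_k x^k. Multiplying both sides by 1 - 1 x - 1 x^2 gives
(1 - 1 x - 1 x^2) sum_{k>=0} a_k x^k = 4 + 2 x.
Matching coefficients:
 x^0: a_0 = 4
 x^1: a_1 - 1 a_0 = 2  =>  a_1 = 1*4 + 2 = 6
 x^k (k >= 2): a_k = 1 a_{k-1} + 1 a_{k-2}.
Iterating: a_2 = 10, a_3 = 16, a_4 = 26, a_5 = 42, a_6 = 68, a_7 = 110.
So the coefficient of x^7 is 110.

110


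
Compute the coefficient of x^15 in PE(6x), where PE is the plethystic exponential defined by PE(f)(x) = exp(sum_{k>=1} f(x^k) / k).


With f(x) = 6x, the exponent is sum_{k>=1} 6 x^k / k = 6 * (-ln(1 - x)). Exponentiating:
PE(6x) = exp(-6 ln(1 - x)) = 1/(1 - x)^6.
By the negative binomial expansion, [x^n] 1/(1 - x)^6 = C(n + 5, 5).
For n = 15: C(20, 5) = 15504.

15504


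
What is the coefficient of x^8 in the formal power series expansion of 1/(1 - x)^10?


The negative binomial / multiset identity is
1/(1 - x)^r = sum_{k>=0} C(k + r - 1, r - 1) x^k.
Here r = 10 and k = 8, so the coefficient is
C(8 + 9, 9) = C(17, 9)
= 24310

24310


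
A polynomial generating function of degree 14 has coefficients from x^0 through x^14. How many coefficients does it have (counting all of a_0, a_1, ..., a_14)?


A polynomial of degree 14 takes the form a_0 + a_1 x + ... + a_14 x^14.
The number of coefficients is 14 + 1 = 15.

15


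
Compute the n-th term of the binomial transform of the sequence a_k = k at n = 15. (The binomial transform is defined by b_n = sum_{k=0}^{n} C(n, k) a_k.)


With a_k = k, b_n = sum_{k=0}^{n} C(n, k) k. Using k * C(n, k) = n * C(n-1, k-1) gives b_n = n * sum_{k>=1} C(n-1, k-1) = n * 2^(n-1).
For n = 15: 15 * 2^14 = 15 * 16384 = 245760.

245760


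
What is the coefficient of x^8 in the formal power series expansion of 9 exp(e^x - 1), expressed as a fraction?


exp(e^x - 1) is the exponential generating function for the Bell numbers Bell_k: exp(e^x - 1) = sum_{k>=0} Bell_k x^k / k!.
So the coefficient of x^8 in 9 exp(e^x - 1) is 9 Bell_8 / 8!.
Computing: Bell_8 = 4140 and 8! = 40320, giving
9 * 4140/40320 = 207/224.

207/224


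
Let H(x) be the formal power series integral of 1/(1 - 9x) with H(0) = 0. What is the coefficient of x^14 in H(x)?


1/(1 - 9x) = sum_{k>=0} 9^k x^k. Integrating termwise with H(0) = 0:
H(x) = sum_{k>=0} 9^k x^(k+1) / (k+1) = sum_{m>=1} 9^(m-1) x^m / m.
For m = 14: 9^13/14 = 2541865828329/14 = 2541865828329/14.

2541865828329/14


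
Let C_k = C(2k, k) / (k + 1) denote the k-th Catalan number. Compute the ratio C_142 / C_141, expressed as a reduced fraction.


Using C_k = (2k)! / (k! (k+1)!), the ratio C_{k+1}/C_k simplifies to
C_{k+1}/C_k = [(2k+2)! / ((k+1)! (k+2)!)] * [k! (k+1)! / (2k)!]
 = (2k+2)(2k+1) / ((k+1)(k+2)) = 2(2k+1) / (k+2).
For k = 141: 2(2*141 + 1) / (141 + 2) = 566/143 = 566/143.

566/143
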